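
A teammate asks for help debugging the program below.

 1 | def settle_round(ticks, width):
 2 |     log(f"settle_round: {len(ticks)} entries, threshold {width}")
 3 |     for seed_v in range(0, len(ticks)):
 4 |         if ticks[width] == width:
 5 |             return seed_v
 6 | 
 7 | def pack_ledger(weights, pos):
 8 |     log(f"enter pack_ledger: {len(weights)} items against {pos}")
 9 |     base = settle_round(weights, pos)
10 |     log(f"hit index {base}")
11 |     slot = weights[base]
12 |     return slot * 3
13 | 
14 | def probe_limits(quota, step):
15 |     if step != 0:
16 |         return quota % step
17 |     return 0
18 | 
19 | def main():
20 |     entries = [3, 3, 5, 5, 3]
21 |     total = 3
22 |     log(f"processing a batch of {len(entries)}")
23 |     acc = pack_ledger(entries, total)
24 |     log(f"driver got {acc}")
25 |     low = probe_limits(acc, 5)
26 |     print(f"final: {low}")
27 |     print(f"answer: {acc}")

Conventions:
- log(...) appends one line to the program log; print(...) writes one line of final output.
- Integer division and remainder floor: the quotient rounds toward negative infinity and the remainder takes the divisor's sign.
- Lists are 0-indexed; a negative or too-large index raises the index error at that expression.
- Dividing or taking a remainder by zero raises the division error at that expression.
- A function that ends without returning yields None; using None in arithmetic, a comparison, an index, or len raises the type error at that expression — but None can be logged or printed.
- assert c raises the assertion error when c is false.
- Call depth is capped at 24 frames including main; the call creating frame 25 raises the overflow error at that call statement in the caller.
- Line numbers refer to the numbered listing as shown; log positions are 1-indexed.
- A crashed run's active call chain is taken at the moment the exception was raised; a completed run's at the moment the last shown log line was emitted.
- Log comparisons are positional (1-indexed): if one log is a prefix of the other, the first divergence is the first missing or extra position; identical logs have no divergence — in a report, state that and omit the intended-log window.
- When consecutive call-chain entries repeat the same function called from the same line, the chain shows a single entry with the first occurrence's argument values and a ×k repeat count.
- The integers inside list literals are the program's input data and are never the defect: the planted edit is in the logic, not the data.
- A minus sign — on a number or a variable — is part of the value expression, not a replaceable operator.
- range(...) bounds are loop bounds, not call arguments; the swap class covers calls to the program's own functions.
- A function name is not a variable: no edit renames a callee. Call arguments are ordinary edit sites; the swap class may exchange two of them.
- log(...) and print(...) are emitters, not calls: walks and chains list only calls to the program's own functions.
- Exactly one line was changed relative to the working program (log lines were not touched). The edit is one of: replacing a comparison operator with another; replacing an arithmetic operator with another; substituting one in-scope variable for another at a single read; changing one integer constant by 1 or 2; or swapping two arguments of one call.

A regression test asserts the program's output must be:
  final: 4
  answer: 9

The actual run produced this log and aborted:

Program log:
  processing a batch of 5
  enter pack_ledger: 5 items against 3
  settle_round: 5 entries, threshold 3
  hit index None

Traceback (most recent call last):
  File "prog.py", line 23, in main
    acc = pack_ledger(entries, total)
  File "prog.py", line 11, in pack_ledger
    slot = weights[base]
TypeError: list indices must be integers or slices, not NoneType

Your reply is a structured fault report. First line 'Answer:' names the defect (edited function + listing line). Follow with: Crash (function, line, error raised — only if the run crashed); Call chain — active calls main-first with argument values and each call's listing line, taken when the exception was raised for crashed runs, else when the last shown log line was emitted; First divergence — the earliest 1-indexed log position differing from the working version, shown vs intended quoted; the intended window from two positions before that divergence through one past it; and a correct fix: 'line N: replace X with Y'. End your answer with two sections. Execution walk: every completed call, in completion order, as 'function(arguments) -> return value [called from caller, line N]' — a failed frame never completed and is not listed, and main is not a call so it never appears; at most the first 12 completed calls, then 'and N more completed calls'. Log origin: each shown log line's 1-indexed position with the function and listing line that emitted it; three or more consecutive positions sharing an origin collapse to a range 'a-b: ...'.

Answer: the defect is in settle_round at line 4.
Core observation: The log first diverges at position 4: the faulty run prints 'hit index None' where the working version prints 'hit index 0'.
Crash: pack_ledger, line 11, TypeError.
Call chain: main -> pack_ledger([3, 3, 5, 5, 3], 3) (called at line 23).
First divergence: position 4 — the shown line 'hit index None' should read 'hit index 0'.
Intended log window:
  2: enter pack_ledger: 5 items against 3
  3: settle_round: 5 entries, threshold 3
  4: hit index 0
  5: driver got 9
Execution walk:
  settle_round([3, 3, 5, 5, 3], 3) -> None  [called from pack_ledger, line 9]
Log origins:
  1 — main, line 22
  2 — pack_ledger, line 8
  3 — settle_round, line 2
  4 — pack_ledger, line 10
A correct fix: line 4: replace `ticks[width]` with `ticks[seed_v]`.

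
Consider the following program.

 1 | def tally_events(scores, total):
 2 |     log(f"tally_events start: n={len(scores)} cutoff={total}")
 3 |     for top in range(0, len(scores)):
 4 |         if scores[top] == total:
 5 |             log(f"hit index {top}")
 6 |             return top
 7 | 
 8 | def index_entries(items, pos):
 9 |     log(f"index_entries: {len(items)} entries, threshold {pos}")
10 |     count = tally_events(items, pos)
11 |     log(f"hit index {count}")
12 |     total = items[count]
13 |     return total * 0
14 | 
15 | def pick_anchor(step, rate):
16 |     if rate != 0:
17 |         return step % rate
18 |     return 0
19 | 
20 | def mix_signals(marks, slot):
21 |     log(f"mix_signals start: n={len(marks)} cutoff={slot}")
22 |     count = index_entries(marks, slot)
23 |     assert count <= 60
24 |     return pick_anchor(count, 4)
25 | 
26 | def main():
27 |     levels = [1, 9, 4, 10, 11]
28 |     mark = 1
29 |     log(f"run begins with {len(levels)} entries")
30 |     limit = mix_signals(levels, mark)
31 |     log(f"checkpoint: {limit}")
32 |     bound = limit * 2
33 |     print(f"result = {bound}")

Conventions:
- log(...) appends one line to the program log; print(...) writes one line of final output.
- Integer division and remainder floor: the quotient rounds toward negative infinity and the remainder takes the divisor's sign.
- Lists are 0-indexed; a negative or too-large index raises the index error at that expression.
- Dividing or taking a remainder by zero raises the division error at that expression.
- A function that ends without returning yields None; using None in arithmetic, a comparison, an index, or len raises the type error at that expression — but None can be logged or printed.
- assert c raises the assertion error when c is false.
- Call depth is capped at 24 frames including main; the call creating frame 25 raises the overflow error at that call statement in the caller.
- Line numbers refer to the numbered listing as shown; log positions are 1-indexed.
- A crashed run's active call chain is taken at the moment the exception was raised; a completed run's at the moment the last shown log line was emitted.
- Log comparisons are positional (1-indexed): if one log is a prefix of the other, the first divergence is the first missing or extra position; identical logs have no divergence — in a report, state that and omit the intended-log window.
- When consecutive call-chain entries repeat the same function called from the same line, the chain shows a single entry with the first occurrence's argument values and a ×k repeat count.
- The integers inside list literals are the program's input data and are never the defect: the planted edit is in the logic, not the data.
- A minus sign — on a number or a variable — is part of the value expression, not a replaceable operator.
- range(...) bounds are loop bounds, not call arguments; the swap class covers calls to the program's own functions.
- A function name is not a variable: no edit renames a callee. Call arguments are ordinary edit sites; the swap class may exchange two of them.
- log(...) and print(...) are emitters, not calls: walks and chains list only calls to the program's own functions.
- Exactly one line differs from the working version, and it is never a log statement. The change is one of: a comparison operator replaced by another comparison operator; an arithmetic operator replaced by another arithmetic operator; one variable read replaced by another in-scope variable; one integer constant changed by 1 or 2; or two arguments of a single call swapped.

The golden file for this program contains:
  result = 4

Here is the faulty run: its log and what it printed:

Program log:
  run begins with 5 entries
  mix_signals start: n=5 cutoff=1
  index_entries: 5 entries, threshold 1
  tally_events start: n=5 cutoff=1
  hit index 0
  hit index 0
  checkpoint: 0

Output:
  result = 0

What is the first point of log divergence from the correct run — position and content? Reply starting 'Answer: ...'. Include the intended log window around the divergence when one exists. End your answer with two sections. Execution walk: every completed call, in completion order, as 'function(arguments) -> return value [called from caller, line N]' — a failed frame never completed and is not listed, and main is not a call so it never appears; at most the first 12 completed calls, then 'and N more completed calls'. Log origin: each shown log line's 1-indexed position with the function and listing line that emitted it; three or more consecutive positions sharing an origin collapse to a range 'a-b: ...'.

Answer: position 7 — shown 'checkpoint: 0', intended 'checkpoint: 2'.
Intended log window:
  5: hit index 0
  6: hit index 0
  7: checkpoint: 2
Execution walk:
  tally_events([1, 9, 4, 10, 11], 1) -> 0  [called from index_entries, line 10]
  index_entries([1, 9, 4, 10, 11], 1) -> 0  [called from mix_signals, line 22]
  pick_anchor(0, 4) -> 0  [called from mix_signals, line 24]
  mix_signals([1, 9, 4, 10, 11], 1) -> 0  [called from main, line 30]
Log origin:
  1: emitted by main (line 29)
  2: emitted by mix_signals (line 21)
  3: emitted by index_entries (line 9)
  4: emitted by tally_events (line 2)
  5: emitted by tally_events (line 5)
  6: emitted by index_entries (line 11)
  7: emitted by main (line 31)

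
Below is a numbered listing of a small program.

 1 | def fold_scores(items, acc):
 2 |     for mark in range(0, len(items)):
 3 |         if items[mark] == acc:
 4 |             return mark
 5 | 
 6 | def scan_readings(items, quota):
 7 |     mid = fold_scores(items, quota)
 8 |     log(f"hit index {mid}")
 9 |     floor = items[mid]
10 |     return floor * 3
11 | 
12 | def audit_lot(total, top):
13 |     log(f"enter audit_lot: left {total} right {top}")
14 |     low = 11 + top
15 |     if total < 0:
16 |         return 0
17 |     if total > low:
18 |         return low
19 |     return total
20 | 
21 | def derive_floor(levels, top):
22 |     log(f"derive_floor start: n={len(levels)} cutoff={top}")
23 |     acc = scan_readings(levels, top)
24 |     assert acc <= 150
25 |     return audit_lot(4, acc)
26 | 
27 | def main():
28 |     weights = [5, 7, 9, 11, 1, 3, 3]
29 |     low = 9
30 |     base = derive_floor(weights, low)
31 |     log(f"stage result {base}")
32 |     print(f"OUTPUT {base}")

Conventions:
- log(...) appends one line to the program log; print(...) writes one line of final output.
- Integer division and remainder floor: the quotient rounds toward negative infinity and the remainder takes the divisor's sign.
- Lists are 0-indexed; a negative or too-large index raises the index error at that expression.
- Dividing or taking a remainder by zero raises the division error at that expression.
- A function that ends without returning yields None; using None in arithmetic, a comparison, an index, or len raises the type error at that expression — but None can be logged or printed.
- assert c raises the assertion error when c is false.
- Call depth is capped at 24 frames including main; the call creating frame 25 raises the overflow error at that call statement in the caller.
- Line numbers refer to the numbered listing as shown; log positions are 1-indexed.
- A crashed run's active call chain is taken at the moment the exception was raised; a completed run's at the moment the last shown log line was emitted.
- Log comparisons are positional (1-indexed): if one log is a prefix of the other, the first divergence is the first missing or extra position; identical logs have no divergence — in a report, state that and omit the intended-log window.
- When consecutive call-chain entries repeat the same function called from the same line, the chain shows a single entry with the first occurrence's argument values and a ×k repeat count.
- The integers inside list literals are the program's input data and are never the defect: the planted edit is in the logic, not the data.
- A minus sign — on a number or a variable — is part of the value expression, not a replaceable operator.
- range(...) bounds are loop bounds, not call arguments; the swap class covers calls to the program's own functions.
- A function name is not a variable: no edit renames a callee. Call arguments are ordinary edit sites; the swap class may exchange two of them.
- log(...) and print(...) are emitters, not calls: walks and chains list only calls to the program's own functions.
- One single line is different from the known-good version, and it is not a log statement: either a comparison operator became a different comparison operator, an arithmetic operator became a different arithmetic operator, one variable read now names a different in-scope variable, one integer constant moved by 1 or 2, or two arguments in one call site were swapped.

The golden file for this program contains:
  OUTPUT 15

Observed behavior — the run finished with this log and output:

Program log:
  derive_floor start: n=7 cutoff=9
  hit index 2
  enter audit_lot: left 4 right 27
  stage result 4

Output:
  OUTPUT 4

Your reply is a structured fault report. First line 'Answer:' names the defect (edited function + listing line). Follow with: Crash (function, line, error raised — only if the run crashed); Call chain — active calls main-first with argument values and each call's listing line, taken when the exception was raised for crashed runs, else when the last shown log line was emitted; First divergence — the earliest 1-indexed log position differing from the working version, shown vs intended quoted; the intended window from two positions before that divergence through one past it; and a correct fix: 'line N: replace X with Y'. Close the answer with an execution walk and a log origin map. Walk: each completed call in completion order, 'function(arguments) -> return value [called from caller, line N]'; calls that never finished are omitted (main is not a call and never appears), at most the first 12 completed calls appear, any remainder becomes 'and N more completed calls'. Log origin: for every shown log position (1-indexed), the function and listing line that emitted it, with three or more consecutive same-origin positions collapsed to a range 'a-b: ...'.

Answer: the defect is in derive_floor at line 25.
The tell: The log first diverges at position 3: the faulty run prints 'enter audit_lot: left 4 right 27' where the working version prints 'enter audit_lot: left 27 right 4'.
Call chain: main.
First divergence: position 3; shown 'enter audit_lot: left 4 right 27' vs intended 'enter audit_lot: left 27 right 4'.
Intended log window:
  1: derive_floor start: n=7 cutoff=9
  2: hit index 2
  3: enter audit_lot: left 27 right 4
  4: stage result 15
Execution walk:
  fold_scores([5, 7, 9, 11, 1, 3, 3], 9) -> 2  [called from scan_readings, line 7]
  scan_readings([5, 7, 9, 11, 1, 3, 3], 9) -> 27  [called from derive_floor, line 23]
  audit_lot(4, 27) -> 4  [called from derive_floor, line 25]
  derive_floor([5, 7, 9, 11, 1, 3, 3], 9) -> 4  [called from main, line 30]
Origin of each log line:
  1: logged in derive_floor at line 22
  2: logged in scan_readings at line 8
  3: logged in audit_lot at line 13
  4: logged in main at line 31
A correct fix: line 25: replace `audit_lot(4, acc)` with `audit_lot(acc, 4)`.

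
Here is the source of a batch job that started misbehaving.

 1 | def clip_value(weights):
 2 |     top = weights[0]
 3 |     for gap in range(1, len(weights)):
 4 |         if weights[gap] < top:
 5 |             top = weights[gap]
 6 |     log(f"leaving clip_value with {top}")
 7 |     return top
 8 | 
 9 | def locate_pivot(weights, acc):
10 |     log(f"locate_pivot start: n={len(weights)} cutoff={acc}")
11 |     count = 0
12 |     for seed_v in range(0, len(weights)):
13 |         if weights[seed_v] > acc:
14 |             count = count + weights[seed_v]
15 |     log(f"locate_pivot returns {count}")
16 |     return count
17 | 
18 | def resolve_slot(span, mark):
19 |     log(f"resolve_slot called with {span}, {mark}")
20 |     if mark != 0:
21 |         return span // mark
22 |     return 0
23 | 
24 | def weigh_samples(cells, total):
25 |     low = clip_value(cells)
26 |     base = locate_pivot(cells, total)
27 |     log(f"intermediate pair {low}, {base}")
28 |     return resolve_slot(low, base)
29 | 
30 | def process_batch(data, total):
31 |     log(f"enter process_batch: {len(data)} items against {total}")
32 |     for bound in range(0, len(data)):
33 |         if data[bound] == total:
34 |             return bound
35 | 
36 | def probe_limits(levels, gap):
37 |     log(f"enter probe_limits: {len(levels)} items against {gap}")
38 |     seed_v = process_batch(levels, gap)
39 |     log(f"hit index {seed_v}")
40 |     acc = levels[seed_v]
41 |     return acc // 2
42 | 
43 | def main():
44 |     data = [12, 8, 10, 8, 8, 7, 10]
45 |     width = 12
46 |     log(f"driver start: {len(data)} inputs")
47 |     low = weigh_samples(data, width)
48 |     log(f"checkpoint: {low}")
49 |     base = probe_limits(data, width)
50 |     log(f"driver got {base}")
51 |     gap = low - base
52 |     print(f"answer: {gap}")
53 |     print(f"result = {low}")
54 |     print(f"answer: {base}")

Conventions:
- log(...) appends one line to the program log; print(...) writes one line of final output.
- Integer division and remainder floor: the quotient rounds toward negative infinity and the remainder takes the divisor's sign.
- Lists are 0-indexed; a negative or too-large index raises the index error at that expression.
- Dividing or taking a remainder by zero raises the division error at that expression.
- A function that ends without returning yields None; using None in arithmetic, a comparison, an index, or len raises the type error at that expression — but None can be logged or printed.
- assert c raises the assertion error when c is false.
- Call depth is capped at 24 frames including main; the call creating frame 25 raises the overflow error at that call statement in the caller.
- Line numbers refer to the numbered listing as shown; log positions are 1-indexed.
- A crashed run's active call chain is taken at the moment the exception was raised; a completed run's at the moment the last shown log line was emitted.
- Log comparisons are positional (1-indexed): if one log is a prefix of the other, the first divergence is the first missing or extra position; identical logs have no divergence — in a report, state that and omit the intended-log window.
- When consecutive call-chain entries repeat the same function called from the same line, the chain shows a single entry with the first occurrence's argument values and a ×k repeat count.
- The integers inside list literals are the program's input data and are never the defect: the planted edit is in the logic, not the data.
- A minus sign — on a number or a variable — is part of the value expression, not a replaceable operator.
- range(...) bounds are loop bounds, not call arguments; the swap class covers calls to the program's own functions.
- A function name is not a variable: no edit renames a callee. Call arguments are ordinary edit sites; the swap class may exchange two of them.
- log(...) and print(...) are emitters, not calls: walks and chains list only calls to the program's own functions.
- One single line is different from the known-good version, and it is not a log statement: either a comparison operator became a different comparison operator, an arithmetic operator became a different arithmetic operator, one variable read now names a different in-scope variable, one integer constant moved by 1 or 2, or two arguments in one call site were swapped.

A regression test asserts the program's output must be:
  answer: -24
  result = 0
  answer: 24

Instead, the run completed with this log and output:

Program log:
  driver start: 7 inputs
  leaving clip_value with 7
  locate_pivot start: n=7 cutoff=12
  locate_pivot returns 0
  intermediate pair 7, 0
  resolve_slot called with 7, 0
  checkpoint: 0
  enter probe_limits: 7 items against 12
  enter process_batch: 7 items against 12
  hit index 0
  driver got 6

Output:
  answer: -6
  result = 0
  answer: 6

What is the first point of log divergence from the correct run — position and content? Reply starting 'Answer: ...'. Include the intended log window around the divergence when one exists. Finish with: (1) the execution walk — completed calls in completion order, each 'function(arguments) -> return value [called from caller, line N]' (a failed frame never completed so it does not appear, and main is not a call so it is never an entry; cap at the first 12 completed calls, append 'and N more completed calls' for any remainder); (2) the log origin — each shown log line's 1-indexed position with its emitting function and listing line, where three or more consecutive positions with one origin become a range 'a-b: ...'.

Answer: position 11; shown 'driver got 6' vs intended 'driver got 24'.
Intended log window:
  9: enter process_batch: 7 items against 12
  10: hit index 0
  11: driver got 24
Execution walk:
  clip_value([12, 8, 10, 8, 8, 7, 10]) -> 7  [called from weigh_samples, line 25]
  locate_pivot([12, 8, 10, 8, 8, 7, 10], 12) -> 0  [called from weigh_samples, line 26]
  resolve_slot(7, 0) -> 0  [called from weigh_samples, line 28]
  weigh_samples([12, 8, 10, 8, 8, 7, 10], 12) -> 0  [called from main, line 47]
  process_batch([12, 8, 10, 8, 8, 7, 10], 12) -> 0  [called from probe_limits, line 38]
  probe_limits([12, 8, 10, 8, 8, 7, 10], 12) -> 6  [called from main, line 49]
Log line origins:
  1: from main, line 46
  2: from clip_value, line 6
  3: from locate_pivot, line 10
  4: from locate_pivot, line 15
  5: from weigh_samples, line 27
  6: from resolve_slot, line 19
  7: from main, line 48
  8: from probe_limits, line 37
  9: from process_batch, line 31
  10: from probe_limits, line 39
  11: from main, line 50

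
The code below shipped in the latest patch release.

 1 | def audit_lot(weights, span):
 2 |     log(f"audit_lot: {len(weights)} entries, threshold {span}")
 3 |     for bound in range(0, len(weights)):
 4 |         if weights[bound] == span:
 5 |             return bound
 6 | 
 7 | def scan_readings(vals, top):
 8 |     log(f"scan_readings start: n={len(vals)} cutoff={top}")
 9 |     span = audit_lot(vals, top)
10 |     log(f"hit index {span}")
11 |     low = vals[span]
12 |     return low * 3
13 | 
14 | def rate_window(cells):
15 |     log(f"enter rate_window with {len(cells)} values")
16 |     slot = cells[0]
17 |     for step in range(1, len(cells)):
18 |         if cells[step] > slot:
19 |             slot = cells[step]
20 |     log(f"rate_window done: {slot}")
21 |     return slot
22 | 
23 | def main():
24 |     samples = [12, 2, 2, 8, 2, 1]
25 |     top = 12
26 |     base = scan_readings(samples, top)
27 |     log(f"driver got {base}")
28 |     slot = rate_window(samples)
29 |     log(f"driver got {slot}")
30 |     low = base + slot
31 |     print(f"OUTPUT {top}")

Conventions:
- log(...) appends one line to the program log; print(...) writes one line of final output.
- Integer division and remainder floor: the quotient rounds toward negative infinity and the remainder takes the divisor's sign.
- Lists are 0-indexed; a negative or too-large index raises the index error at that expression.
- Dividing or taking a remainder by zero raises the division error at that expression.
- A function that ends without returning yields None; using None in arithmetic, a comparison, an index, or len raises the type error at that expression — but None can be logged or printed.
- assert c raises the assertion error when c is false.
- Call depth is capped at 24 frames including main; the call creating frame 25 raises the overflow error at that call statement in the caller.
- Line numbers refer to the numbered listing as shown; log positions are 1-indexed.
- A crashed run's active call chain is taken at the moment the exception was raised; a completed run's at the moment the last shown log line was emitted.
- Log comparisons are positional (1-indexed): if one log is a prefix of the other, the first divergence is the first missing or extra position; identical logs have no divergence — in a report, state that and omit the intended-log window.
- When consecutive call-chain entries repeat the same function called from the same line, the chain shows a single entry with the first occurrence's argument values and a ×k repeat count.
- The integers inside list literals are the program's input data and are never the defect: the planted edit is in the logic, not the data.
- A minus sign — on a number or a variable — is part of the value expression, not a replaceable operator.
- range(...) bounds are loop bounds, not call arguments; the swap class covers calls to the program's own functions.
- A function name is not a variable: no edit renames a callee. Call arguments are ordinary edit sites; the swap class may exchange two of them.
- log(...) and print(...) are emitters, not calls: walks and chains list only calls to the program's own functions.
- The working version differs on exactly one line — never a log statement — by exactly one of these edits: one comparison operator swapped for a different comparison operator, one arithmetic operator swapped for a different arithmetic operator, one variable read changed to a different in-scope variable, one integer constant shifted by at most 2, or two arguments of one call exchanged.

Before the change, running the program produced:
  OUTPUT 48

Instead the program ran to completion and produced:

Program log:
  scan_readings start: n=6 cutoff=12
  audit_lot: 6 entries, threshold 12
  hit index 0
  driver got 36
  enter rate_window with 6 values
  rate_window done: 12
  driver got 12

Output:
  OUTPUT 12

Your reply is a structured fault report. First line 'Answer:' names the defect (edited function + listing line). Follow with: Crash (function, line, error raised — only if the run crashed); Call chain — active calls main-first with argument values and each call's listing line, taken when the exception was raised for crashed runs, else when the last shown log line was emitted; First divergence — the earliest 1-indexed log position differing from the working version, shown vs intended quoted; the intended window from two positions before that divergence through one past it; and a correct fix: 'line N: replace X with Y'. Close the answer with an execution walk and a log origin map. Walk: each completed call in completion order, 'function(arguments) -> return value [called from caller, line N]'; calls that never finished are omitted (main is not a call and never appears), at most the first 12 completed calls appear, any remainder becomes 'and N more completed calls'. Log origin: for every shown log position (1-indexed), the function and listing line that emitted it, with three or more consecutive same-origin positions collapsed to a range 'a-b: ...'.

Answer: the defect is in main at line 31.
The tell: Log streams are identical — the defect surfaces only in the printed output.
Call chain: main.
First divergence: there is none — every log position agrees.
Execution walk:
  audit_lot([12, 2, 2, 8, 2, 1], 12) -> 0  [called from scan_readings, line 9]
  scan_readings([12, 2, 2, 8, 2, 1], 12) -> 36  [called from main, line 26]
  rate_window([12, 2, 2, 8, 2, 1]) -> 12  [called from main, line 28]
Log line origins:
  1: emitted by scan_readings (line 8)
  2: emitted by audit_lot (line 2)
  3: emitted by scan_readings (line 10)
  4: emitted by main (line 27)
  5: emitted by rate_window (line 15)
  6: emitted by rate_window (line 20)
  7: emitted by main (line 29)
A correct fix: line 31: replace `top` with `low`.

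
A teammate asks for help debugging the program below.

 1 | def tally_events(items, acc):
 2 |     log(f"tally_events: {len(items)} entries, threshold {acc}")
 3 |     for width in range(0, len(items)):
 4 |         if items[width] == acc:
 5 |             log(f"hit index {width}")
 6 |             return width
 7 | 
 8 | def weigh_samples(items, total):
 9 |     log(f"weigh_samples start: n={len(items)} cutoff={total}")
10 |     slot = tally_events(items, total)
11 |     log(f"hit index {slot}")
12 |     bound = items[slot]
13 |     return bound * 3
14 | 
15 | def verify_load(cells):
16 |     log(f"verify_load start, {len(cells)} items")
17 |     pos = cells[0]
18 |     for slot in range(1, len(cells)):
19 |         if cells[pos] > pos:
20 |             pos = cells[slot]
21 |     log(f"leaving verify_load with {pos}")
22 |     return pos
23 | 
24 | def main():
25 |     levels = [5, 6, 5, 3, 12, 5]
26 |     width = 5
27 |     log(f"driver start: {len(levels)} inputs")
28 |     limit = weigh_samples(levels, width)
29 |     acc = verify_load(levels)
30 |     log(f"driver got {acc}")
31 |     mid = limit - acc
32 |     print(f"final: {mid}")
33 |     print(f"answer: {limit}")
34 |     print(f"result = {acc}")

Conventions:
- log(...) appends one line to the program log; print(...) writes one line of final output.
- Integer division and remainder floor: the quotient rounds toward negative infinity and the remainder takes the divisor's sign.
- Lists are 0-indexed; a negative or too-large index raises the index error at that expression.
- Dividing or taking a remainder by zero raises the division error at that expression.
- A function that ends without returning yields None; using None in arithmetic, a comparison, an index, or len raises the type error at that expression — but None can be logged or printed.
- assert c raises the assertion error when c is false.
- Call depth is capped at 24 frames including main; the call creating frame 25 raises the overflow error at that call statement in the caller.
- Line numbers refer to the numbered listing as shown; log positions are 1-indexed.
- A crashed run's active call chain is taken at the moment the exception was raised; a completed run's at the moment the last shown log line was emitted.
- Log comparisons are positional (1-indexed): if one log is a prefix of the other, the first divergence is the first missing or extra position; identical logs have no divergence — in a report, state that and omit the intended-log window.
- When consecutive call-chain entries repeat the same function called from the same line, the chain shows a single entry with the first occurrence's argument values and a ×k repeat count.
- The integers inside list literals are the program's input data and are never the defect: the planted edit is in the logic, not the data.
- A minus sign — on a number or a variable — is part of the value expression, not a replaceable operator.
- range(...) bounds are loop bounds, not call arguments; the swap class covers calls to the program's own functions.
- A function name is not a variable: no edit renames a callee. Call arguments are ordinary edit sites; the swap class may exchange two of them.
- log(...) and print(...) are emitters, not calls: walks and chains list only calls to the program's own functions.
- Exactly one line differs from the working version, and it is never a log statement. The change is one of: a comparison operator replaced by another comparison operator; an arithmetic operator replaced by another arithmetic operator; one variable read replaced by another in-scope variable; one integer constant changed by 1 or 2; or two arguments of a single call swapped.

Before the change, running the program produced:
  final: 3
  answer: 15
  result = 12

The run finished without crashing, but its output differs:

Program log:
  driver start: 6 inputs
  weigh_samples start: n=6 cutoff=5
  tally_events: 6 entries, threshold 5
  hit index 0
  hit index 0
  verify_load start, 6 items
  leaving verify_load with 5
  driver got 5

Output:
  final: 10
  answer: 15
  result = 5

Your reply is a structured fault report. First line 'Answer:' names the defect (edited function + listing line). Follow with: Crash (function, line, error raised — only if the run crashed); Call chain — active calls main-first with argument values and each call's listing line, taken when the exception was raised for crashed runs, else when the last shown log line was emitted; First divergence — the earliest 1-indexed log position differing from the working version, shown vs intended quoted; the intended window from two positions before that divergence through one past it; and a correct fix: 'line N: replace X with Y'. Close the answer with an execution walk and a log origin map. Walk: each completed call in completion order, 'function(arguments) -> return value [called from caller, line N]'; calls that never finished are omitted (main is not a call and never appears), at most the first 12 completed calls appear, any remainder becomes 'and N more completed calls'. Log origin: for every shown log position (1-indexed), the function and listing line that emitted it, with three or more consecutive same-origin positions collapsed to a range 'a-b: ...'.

Answer: the defect is in verify_load at line 19.
Key fact: Log line 7 is where behavior first shows: 'leaving verify_load with 5' appears instead of 'leaving verify_load with 12'.
Call chain: main.
First divergence: position 7; shown 'leaving verify_load with 5' vs intended 'leaving verify_load with 12'.
Intended log window:
  5: hit index 0
  6: verify_load start, 6 items
  7: leaving verify_load with 12
  8: driver got 12
Execution walk:
  tally_events([5, 6, 5, 3, 12, 5], 5) -> 0  [called from weigh_samples, line 10]
  weigh_samples([5, 6, 5, 3, 12, 5], 5) -> 15  [called from main, line 28]
  verify_load([5, 6, 5, 3, 12, 5]) -> 5  [called from main, line 29]
Origin of each log line:
  1: logged in main at line 27
  2: logged in weigh_samples at line 9
  3: logged in tally_events at line 2
  4: logged in tally_events at line 5
  5: logged in weigh_samples at line 11
  6: logged in verify_load at line 16
  7: logged in verify_load at line 21
  8: logged in main at line 30
A correct fix: line 19: replace `cells[pos]` with `cells[slot]`.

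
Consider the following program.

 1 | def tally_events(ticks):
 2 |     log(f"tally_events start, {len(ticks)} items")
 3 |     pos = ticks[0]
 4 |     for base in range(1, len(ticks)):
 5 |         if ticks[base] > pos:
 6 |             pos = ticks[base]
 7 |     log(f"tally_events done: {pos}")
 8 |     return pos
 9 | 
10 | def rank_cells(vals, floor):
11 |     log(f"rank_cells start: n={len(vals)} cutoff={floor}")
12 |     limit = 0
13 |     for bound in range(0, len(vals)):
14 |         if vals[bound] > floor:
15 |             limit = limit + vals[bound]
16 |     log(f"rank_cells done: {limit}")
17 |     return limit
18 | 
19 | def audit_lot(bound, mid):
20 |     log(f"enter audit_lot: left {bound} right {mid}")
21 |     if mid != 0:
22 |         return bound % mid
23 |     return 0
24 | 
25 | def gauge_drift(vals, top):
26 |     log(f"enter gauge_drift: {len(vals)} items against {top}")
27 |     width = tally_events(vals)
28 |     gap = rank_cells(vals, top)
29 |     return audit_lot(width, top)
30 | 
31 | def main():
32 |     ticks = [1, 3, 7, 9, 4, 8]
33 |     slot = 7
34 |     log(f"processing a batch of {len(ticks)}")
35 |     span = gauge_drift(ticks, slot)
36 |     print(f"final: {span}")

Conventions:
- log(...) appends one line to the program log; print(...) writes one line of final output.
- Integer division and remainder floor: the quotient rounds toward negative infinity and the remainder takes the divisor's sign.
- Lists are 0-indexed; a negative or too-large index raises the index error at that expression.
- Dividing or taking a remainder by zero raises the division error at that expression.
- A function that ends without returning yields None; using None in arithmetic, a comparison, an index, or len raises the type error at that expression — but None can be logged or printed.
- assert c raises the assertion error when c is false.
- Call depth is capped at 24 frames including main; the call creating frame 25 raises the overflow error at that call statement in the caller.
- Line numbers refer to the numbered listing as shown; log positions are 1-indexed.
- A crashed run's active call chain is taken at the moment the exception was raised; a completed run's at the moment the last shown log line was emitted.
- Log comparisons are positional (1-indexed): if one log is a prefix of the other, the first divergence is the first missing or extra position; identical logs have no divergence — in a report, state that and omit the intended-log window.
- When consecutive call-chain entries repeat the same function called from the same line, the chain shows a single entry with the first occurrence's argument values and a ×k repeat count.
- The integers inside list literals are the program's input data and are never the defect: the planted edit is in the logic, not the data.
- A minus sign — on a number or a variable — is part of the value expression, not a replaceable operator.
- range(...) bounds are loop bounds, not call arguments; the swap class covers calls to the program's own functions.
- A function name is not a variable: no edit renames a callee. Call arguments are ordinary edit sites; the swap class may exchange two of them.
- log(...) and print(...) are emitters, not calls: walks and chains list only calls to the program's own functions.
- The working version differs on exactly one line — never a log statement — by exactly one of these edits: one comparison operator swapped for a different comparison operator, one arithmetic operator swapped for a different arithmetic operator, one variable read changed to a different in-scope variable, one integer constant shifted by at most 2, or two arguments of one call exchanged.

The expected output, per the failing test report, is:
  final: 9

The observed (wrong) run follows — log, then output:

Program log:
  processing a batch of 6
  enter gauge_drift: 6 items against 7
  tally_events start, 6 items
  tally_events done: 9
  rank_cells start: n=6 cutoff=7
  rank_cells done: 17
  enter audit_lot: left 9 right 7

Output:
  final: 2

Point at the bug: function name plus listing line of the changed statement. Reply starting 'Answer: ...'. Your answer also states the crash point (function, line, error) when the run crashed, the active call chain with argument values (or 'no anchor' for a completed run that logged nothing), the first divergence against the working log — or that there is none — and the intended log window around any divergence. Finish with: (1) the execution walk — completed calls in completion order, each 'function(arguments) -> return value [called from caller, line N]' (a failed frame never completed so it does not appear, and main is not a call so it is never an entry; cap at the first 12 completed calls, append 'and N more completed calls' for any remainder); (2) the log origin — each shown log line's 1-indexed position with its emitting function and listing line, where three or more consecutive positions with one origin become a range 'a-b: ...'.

Answer: the defect is in gauge_drift at line 29.
Key fact: The earliest visible damage is log position 7 — 'enter audit_lot: left 9 right 7' rather than the intended 'enter audit_lot: left 9 right 17'.
Call chain: main -> gauge_drift([1, 3, 7, 9, 4, 8], 7) (called at line 35) -> audit_lot(9, 7) (called at line 29).
First divergence: position 7; shown 'enter audit_lot: left 9 right 7' vs intended 'enter audit_lot: left 9 right 17'.
Intended log window:
  5: rank_cells start: n=6 cutoff=7
  6: rank_cells done: 17
  7: enter audit_lot: left 9 right 17
Execution walk:
  tally_events([1, 3, 7, 9, 4, 8]) -> 9  [called from gauge_drift, line 27]
  rank_cells([1, 3, 7, 9, 4, 8], 7) -> 17  [called from gauge_drift, line 28]
  audit_lot(9, 7) -> 2  [called from gauge_drift, line 29]
  gauge_drift([1, 3, 7, 9, 4, 8], 7) -> 2  [called from main, line 35]
Origin of each log line:
  1: emitted by main (line 34)
  2: emitted by gauge_drift (line 26)
  3: emitted by tally_events (line 2)
  4: emitted by tally_events (line 7)
  5: emitted by rank_cells (line 11)
  6: emitted by rank_cells (line 16)
  7: emitted by audit_lot (line 20)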